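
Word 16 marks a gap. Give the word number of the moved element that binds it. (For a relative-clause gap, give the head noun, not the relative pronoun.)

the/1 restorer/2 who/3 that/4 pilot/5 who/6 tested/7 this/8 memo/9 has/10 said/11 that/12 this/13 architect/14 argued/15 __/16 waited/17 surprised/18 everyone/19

The gap at 16 is the subject of "waited", inside a relative clause.
The relative pronoun is "who" (word 3); it is bound by the head noun immediately before it.
Its filler is the head noun "restorer", at word 2.

2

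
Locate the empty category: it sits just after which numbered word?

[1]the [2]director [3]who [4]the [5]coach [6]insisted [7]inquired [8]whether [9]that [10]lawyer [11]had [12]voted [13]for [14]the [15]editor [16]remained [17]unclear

6

The displaced element is "the director" (word 2).
It is linked across 1 clause boundary (Ø).
It functions as the subject of "inquired", so the gap sits immediately after word 6 ("insisted").
Base order: The coach insisted that the director inquired whether that lawyer had voted for the editor.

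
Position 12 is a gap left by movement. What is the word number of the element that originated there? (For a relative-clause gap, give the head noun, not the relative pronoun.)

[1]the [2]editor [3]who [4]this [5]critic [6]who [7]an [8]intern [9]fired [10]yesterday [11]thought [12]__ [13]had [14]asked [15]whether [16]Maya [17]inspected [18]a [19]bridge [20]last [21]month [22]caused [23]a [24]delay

2

The gap at 12 is the subject of "asked", inside a relative clause.
The relative pronoun is "who" (word 3); it is bound by the head noun immediately before it.
Its filler is the head noun "editor", at word 2.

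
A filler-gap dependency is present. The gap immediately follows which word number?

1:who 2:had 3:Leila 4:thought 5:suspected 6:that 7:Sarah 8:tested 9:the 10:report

The displaced element is "who" (word 1).
It is linked across 1 clause boundary (Ø).
It functions as the subject of "suspected", so the gap sits immediately after word 4 ("thought").
Base order: Leila had thought that who suspected that Sarah tested the report.

4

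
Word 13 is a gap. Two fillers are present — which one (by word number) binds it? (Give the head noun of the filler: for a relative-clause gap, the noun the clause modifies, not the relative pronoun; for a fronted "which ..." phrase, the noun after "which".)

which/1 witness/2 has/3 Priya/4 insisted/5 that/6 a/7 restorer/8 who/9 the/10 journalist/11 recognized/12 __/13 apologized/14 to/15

8

The marked gap is inside the relative clause, the direct object of "recognized".
Its filler is the head noun "restorer" (via "who"), at word 8.
(The other dependency links word 2 to a gap after word 15.)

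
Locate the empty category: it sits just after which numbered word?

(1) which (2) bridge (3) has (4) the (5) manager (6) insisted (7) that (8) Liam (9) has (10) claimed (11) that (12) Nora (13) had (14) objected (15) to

15

The displaced element is "which bridge" (word 2).
It is linked across 2 clause boundaries (that → that).
It functions as the object of the preposition "to" of "objected", so the gap sits immediately after word 15 ("to").
Base order: The manager has insisted that Liam has claimed that Nora had objected to which bridge.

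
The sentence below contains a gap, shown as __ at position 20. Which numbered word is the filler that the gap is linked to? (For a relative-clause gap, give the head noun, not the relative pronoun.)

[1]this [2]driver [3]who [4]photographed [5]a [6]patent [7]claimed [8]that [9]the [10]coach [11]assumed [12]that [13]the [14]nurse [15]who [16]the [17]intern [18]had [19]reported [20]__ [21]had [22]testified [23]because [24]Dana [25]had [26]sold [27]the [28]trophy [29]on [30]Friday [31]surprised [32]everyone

The gap at 20 is the subject of "testified", inside a relative clause.
The relative pronoun is "who" (word 15); it is bound by the head noun immediately before it.
Its filler is the head noun "nurse", at word 14.

14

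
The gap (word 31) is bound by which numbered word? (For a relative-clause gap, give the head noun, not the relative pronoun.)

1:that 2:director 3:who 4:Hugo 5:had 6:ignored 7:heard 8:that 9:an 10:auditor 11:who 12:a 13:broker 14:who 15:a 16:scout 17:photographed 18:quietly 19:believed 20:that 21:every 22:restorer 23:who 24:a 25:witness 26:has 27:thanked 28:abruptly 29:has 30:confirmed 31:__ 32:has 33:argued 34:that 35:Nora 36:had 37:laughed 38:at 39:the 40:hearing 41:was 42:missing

10

The gap at 31 is the subject of "argued", inside a relative clause.
The relative pronoun is "who" (word 11); it is bound by the head noun immediately before it.
Its filler is the head noun "auditor", at word 10.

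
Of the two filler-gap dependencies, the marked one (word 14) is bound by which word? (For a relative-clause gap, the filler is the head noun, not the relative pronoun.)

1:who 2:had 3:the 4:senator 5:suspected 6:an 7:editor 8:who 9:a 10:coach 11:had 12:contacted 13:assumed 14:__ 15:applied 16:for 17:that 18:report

1

The marked gap is the subject of "applied".
Its filler is the fronted wh-phrase "who", at word 1.
(The other dependency links word 7 to a gap after word 12.)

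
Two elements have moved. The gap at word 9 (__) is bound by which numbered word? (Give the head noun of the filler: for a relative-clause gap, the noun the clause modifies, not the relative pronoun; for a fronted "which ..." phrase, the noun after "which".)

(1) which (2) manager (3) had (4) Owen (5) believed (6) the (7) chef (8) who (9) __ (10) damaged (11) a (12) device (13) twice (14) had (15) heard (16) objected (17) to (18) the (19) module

7

The marked gap is inside the relative clause, the subject of "damaged".
Its filler is the head noun "chef" (via "who"), at word 7.
(The other dependency links word 2 to a gap after word 15.)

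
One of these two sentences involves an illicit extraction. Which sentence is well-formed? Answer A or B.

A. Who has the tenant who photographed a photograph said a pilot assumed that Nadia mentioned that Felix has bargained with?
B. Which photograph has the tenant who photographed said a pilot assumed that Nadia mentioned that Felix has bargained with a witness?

A

In B, the wh-phrase is extracted from inside a complex-NP island (relative clause) (introduced by "who"), which blocks movement.
In A, the extraction path crosses only that-complement boundaries, which are transparent.
So A is grammatical.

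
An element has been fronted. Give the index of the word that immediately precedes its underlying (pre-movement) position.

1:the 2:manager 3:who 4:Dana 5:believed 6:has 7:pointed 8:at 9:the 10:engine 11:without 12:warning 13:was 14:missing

5

The displaced element is "the manager" (word 2).
It is linked across 1 clause boundary (Ø).
It functions as the subject of "pointed", so the gap sits immediately after word 5 ("believed").
Base order: Dana believed the manager has pointed at the engine without warning.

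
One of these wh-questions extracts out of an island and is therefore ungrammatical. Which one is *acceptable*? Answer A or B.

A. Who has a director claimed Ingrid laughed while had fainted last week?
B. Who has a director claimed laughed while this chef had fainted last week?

B

In A, the wh-phrase is extracted from inside an adjunct island (introduced by "while"), which blocks movement.
In B, the extraction path crosses only that-complement boundaries, which are transparent.
So B is grammatical.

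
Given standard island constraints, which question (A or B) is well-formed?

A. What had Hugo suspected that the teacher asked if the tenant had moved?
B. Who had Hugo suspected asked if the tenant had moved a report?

In A, the wh-phrase is extracted from inside a wh-island (introduced by "if"), which blocks movement.
In B, the extraction path crosses only that-complement boundaries, which are transparent.
So B is grammatical.

B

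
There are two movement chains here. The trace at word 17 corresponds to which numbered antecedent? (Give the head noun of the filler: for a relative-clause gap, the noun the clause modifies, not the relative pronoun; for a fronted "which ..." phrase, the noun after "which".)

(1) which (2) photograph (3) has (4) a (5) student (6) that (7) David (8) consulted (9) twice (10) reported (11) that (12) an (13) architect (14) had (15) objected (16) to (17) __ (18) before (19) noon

The marked gap is the object of the preposition "to" of "objected".
Its filler is the fronted wh-phrase "which photograph", at word 2.
(The other dependency links word 5 to a gap after word 8.)

2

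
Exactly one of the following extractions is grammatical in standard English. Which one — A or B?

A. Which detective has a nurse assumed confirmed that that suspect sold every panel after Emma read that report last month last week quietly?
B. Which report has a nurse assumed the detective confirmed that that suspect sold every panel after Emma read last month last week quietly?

In B, the wh-phrase is extracted from inside an adjunct island (introduced by "after"), which blocks movement.
In A, the extraction path crosses only that-complement boundaries, which are transparent.
So A is grammatical.

A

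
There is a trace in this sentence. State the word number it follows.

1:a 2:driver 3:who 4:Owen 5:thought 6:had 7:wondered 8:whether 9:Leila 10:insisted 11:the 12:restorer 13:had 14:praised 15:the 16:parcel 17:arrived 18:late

The displaced element is "a driver" (word 2).
It is linked across 1 clause boundary (Ø).
It functions as the subject of "wondered", so the gap sits immediately after word 5 ("thought").
Base order: Owen thought that a driver had wondered whether Leila insisted the restorer had praised the parcel.

5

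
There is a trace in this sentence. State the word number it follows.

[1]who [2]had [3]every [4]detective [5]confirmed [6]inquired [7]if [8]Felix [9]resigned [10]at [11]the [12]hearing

The displaced element is "who" (word 1).
It is linked across 1 clause boundary (Ø).
It functions as the subject of "inquired", so the gap sits immediately after word 5 ("confirmed").
Base order: Every detective had confirmed who inquired if Felix resigned at the hearing.

5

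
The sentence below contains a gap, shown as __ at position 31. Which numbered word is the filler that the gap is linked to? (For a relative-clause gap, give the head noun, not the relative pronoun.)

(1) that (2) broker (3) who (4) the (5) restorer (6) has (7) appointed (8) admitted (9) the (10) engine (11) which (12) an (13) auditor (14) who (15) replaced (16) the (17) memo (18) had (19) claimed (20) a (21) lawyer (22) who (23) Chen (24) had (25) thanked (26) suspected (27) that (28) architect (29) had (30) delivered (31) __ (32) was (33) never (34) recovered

10

The gap at 31 is the object of "delivered", inside a relative clause.
The relative pronoun is "which" (word 11); it is bound by the head noun immediately before it.
Its filler is the head noun "engine", at word 10.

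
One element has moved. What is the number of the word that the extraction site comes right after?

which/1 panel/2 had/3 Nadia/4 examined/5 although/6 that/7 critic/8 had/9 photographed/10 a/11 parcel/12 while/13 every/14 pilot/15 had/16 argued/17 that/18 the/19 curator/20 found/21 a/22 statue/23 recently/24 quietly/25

The displaced element is "which panel" (word 2).
It functions as the direct object of "examined", so the gap sits immediately after word 5 ("examined").
Base order: Nadia had examined which panel although that critic had photographed a parcel while every pilot had argued that the curator found a statue recently quietly.

5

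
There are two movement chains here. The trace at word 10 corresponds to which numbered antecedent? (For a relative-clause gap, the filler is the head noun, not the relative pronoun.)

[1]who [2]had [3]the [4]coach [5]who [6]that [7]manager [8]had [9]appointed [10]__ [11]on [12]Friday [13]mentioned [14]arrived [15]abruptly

4

The marked gap is inside the relative clause, the direct object of "appointed".
Its filler is the head noun "coach" (via "who"), at word 4.
(The other dependency links word 1 to a gap after word 13.)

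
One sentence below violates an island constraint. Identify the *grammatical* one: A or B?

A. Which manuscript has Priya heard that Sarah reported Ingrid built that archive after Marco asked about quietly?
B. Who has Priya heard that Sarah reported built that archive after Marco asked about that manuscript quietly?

B

In A, the wh-phrase is extracted from inside an adjunct island (introduced by "after"), which blocks movement.
In B, the extraction path crosses only that-complement boundaries, which are transparent.
So B is grammatical.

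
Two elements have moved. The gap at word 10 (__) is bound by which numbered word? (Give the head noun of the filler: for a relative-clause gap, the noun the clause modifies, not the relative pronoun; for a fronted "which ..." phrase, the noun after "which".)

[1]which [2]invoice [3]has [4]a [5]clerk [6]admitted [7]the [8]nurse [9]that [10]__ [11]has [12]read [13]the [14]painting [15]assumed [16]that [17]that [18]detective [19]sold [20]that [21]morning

8

The marked gap is inside the relative clause, the subject of "read".
Its filler is the head noun "nurse" (via "that"), at word 8.
(The other dependency links word 2 to a gap after word 19.)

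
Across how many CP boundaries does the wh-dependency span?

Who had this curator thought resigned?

1

"who" is extracted from the subject of "resigned".
Boundaries crossed, outermost first: [Ø] — 1 in total.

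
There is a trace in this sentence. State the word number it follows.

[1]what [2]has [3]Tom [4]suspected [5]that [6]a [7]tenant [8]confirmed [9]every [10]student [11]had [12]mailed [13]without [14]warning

12

The displaced element is "what" (word 1).
It is linked across 2 clause boundaries (that → Ø).
It functions as the direct object of "mailed", so the gap sits immediately after word 12 ("mailed").
Base order: Tom has suspected that a tenant confirmed every student had mailed what without warning.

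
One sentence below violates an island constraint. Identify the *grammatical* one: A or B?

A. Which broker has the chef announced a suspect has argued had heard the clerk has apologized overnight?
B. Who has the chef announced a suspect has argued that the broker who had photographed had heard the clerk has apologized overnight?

A

In B, the wh-phrase is extracted from inside a complex-NP island (relative clause) (introduced by "who"), which blocks movement.
In A, the extraction path crosses only that-complement boundaries, which are transparent.
So A is grammatical.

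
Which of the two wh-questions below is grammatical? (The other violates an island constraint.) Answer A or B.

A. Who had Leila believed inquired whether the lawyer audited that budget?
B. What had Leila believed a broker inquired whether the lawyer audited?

In B, the wh-phrase is extracted from inside a wh-island (introduced by "whether"), which blocks movement.
In A, the extraction path crosses only that-complement boundaries, which are transparent.
So A is grammatical.

A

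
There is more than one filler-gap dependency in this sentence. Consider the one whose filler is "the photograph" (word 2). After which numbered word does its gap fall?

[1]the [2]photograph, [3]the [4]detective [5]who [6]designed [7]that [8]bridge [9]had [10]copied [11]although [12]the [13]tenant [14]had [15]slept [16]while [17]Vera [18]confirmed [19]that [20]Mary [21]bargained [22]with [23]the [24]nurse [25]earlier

The displaced element is "the photograph" (word 2).
It functions as the direct object of "copied", so the gap sits immediately after word 10 ("copied").
Base order: The detective who designed that bridge had copied the photograph although the tenant had slept while Vera confirmed that Mary bargained with the nurse earlier.

10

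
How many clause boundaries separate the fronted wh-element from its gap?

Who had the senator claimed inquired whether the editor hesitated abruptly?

"who" is extracted from the subject of "inquired".
Boundaries crossed, outermost first: [Ø] — 1 in total.

1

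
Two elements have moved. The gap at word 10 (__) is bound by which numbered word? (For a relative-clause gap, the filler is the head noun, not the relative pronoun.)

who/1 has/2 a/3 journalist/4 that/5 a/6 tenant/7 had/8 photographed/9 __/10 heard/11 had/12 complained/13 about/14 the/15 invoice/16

4

The marked gap is inside the relative clause, the direct object of "photographed".
Its filler is the head noun "journalist" (via "that"), at word 4.
(The other dependency links word 1 to a gap after word 11.)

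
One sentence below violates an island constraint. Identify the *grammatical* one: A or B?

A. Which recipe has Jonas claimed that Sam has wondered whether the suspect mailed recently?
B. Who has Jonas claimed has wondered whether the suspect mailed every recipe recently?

In A, the wh-phrase is extracted from inside a wh-island (introduced by "whether"), which blocks movement.
In B, the extraction path crosses only that-complement boundaries, which are transparent.
So B is grammatical.

B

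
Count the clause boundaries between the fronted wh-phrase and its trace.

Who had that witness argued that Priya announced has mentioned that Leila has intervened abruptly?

"who" is extracted from the subject of "mentioned".
Boundaries crossed, outermost first: [that], [Ø] — 2 in total.

2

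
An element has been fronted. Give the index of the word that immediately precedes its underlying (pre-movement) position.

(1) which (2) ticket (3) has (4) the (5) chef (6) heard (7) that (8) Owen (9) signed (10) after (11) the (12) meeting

The displaced element is "which ticket" (word 2).
It is linked across 1 clause boundary (that).
It functions as the direct object of "signed", so the gap sits immediately after word 9 ("signed").
Base order: The chef has heard that Owen signed which ticket after the meeting.

9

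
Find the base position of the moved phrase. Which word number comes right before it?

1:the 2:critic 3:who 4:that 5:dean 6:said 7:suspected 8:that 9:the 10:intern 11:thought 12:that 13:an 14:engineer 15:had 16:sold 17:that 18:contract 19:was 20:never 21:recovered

The displaced element is "the critic" (word 2).
It is linked across 1 clause boundary (Ø).
It functions as the subject of "suspected", so the gap sits immediately after word 6 ("said").
Base order: That dean said the critic suspected that the intern thought that an engineer had sold that contract.

6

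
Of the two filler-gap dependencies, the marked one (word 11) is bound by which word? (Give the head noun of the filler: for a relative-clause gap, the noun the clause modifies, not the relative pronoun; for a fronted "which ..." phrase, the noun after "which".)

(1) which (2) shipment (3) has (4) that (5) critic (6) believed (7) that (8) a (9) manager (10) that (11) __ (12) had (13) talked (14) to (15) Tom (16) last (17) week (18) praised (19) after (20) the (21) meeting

The marked gap is inside the relative clause, the subject of "talked".
Its filler is the head noun "manager" (via "that"), at word 9.
(The other dependency links word 2 to a gap after word 18.)

9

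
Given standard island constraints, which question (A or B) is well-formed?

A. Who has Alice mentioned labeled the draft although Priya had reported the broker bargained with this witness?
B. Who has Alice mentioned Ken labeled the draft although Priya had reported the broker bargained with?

In B, the wh-phrase is extracted from inside an adjunct island (introduced by "although"), which blocks movement.
In A, the extraction path crosses only that-complement boundaries, which are transparent.
So A is grammatical.

A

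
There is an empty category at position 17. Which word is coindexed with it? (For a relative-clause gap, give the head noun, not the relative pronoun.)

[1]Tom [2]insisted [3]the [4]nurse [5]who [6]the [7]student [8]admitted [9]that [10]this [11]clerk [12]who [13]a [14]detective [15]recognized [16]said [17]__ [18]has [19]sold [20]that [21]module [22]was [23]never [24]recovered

4

The gap at 17 is the subject of "sold", inside a relative clause.
The relative pronoun is "who" (word 5); it is bound by the head noun immediately before it.
Its filler is the head noun "nurse", at word 4.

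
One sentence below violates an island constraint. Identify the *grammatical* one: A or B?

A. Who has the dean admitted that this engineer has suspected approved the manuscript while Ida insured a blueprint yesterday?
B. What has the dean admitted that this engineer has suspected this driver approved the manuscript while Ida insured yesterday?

In B, the wh-phrase is extracted from inside an adjunct island (introduced by "while"), which blocks movement.
In A, the extraction path crosses only that-complement boundaries, which are transparent.
So A is grammatical.

A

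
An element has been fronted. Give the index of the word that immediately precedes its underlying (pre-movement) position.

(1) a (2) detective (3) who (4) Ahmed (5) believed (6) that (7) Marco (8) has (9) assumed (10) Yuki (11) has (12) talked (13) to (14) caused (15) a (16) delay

13

The displaced element is "a detective" (word 2).
It is linked across 2 clause boundaries (that → Ø).
It functions as the object of the preposition "to" of "talked", so the gap sits immediately after word 13 ("to").
Base order: Ahmed believed that Marco has assumed Yuki has talked to a detective.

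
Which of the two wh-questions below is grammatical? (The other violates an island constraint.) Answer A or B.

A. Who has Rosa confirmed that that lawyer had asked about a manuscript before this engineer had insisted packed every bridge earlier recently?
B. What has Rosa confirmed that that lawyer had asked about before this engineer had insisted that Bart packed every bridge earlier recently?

In A, the wh-phrase is extracted from inside an adjunct island (introduced by "before"), which blocks movement.
In B, the extraction path crosses only that-complement boundaries, which are transparent.
So B is grammatical.

B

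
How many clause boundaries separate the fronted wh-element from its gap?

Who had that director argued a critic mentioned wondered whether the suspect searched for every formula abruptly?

2

"who" is extracted from the subject of "wondered".
Boundaries crossed, outermost first: [Ø], [Ø] — 2 in total.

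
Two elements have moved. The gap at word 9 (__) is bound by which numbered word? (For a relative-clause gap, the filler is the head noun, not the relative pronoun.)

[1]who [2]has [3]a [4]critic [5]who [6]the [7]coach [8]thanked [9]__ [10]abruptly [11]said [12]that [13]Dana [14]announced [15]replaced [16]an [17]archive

The marked gap is inside the relative clause, the direct object of "thanked".
Its filler is the head noun "critic" (via "who"), at word 4.
(The other dependency links word 1 to a gap after word 14.)

4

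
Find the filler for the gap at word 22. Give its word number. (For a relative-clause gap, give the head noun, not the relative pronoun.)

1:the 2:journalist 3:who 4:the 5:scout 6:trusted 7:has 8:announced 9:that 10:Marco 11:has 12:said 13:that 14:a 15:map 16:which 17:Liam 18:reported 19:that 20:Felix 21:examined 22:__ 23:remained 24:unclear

The gap at 22 is the object of "examined", inside a relative clause.
The relative pronoun is "which" (word 16); it is bound by the head noun immediately before it.
Its filler is the head noun "map", at word 15.

15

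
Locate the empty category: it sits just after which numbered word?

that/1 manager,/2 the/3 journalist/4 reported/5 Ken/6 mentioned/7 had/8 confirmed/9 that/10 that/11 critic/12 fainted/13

7

The displaced element is "that manager" (word 2).
It is linked across 2 clause boundaries (Ø → Ø).
It functions as the subject of "confirmed", so the gap sits immediately after word 7 ("mentioned").
Base order: The journalist reported Ken mentioned that manager had confirmed that that critic fainted.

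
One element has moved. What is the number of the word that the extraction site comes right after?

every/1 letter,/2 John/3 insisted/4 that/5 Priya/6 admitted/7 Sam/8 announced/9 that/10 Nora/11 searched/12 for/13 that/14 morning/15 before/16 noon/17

13

The displaced element is "every letter" (word 2).
It is linked across 3 clause boundaries (that → Ø → that).
It functions as the object of the preposition "for" of "searched", so the gap sits immediately after word 13 ("for").
Base order: John insisted that Priya admitted Sam announced that Nora searched for every letter that morning before noon.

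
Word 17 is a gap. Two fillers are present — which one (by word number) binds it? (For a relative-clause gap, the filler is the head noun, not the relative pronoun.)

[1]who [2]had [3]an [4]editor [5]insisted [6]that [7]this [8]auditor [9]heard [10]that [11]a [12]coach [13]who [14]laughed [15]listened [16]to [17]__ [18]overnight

1

The marked gap is the object of the preposition "to" of "listened".
Its filler is the fronted wh-phrase "who", at word 1.
(The other dependency links word 12 to a gap after word 13.)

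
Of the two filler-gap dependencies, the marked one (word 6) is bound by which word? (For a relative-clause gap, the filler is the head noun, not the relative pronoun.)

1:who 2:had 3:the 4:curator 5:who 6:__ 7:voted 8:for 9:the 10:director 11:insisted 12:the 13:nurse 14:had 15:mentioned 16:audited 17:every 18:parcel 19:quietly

4

The marked gap is inside the relative clause, the subject of "voted".
Its filler is the head noun "curator" (via "who"), at word 4.
(The other dependency links word 1 to a gap after word 15.)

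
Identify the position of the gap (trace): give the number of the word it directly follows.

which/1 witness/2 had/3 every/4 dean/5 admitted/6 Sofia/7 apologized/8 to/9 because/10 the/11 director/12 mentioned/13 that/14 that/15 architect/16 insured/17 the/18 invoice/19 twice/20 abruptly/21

9

The displaced element is "which witness" (word 2).
It is linked across 1 clause boundary (Ø).
It functions as the object of the preposition "to" of "apologized", so the gap sits immediately after word 9 ("to").
Base order: Every dean had admitted Sofia apologized to which witness because the director mentioned that that architect insured the invoice twice abruptly.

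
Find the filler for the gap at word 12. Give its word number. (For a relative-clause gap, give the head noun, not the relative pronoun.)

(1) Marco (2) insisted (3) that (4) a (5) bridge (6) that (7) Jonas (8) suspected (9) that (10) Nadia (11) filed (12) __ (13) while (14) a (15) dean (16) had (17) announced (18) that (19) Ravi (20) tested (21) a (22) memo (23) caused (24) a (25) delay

5

The gap at 12 is the object of "filed", inside a relative clause.
The relative pronoun is "that" (word 6); it is bound by the head noun immediately before it.
Its filler is the head noun "bridge", at word 5.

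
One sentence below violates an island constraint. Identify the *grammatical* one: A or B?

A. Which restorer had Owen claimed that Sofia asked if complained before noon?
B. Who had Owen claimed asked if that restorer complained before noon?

In A, the wh-phrase is extracted from inside a wh-island (introduced by "if"), which blocks movement.
In B, the extraction path crosses only that-complement boundaries, which are transparent.
So B is grammatical.

B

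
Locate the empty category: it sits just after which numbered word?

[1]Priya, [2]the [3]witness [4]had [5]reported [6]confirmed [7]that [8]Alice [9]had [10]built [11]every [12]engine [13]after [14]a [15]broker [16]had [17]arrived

The displaced element is "Priya" (word 1).
It is linked across 1 clause boundary (Ø).
It functions as the subject of "confirmed", so the gap sits immediately after word 5 ("reported").
Base order: The witness had reported Priya confirmed that Alice had built every engine after a broker had arrived.

5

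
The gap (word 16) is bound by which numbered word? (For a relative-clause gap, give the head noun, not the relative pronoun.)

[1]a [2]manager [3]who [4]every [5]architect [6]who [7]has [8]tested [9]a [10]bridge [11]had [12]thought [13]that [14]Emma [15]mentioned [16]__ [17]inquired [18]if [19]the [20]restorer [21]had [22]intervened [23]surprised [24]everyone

2

The gap at 16 is the subject of "inquired", inside a relative clause.
The relative pronoun is "who" (word 3); it is bound by the head noun immediately before it.
Its filler is the head noun "manager", at word 2.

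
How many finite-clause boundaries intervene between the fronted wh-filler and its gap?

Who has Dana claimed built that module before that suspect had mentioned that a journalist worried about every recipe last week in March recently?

"who" is extracted from the subject of "built".
Boundaries crossed, outermost first: [Ø] — 1 in total.

1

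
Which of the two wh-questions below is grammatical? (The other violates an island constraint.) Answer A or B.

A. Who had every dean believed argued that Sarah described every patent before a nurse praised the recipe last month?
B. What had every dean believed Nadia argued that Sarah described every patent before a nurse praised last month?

In B, the wh-phrase is extracted from inside an adjunct island (introduced by "before"), which blocks movement.
In A, the extraction path crosses only that-complement boundaries, which are transparent.
So A is grammatical.

A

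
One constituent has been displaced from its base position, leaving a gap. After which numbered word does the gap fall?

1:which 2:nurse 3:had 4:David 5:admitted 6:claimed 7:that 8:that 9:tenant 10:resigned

The displaced element is "which nurse" (word 2).
It is linked across 1 clause boundary (Ø).
It functions as the subject of "claimed", so the gap sits immediately after word 5 ("admitted").
Base order: David had admitted which nurse claimed that that tenant resigned.

5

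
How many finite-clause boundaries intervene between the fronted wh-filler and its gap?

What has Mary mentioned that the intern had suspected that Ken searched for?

"what" is extracted from the PP object of "searched".
Boundaries crossed, outermost first: [that], [that] — 2 in total.

2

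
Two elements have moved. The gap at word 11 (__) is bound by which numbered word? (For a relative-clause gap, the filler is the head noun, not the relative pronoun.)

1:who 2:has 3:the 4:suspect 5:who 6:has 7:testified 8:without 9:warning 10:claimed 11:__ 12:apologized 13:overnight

1

The marked gap is the subject of "apologized".
Its filler is the fronted wh-phrase "who", at word 1.
(The other dependency links word 4 to a gap after word 5.)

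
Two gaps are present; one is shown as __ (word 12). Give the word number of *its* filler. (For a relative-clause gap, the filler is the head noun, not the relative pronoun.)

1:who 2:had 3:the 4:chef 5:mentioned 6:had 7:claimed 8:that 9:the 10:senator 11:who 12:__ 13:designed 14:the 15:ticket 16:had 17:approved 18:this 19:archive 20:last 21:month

The marked gap is inside the relative clause, the subject of "designed".
Its filler is the head noun "senator" (via "who"), at word 10.
(The other dependency links word 1 to a gap after word 5.)

10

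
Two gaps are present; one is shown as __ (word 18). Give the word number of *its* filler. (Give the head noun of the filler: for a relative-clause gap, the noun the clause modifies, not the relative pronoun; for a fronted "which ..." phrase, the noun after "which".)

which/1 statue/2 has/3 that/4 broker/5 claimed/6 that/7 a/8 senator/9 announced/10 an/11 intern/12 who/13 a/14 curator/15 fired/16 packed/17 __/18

2

The marked gap is the direct object of "packed".
Its filler is the fronted wh-phrase "which statue", at word 2.
(The other dependency links word 12 to a gap after word 16.)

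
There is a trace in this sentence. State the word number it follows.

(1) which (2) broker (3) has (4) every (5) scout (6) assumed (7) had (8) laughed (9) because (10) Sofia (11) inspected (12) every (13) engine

6

The displaced element is "which broker" (word 2).
It is linked across 1 clause boundary (Ø).
It functions as the subject of "laughed", so the gap sits immediately after word 6 ("assumed").
Base order: Every scout has assumed which broker had laughed because Sofia inspected every engine.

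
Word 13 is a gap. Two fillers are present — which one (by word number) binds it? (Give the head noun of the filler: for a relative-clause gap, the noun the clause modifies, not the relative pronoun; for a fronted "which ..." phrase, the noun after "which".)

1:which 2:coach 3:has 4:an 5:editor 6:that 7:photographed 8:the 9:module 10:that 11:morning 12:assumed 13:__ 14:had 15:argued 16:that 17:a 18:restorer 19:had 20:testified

The marked gap is the subject of "argued".
Its filler is the fronted wh-phrase "which coach", at word 2.
(The other dependency links word 5 to a gap after word 6.)

2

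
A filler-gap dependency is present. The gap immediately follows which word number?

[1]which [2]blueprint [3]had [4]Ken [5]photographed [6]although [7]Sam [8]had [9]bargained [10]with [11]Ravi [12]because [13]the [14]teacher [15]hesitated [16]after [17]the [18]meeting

5

The displaced element is "which blueprint" (word 2).
It functions as the direct object of "photographed", so the gap sits immediately after word 5 ("photographed").
Base order: Ken had photographed which blueprint although Sam had bargained with Ravi because the teacher hesitated after the meeting.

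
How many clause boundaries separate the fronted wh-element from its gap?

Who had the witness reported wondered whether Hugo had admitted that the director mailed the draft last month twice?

1

"who" is extracted from the subject of "wondered".
Boundaries crossed, outermost first: [Ø] — 1 in total.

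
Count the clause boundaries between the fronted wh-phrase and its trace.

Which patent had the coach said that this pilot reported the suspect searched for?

"which patent" is extracted from the PP object of "searched".
Boundaries crossed, outermost first: [that], [Ø] — 2 in total.

2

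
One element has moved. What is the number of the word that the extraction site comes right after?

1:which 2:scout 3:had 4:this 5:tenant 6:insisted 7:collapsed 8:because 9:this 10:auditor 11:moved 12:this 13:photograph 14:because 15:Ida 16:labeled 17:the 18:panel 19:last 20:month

6

The displaced element is "which scout" (word 2).
It is linked across 1 clause boundary (Ø).
It functions as the subject of "collapsed", so the gap sits immediately after word 6 ("insisted").
Base order: This tenant had insisted that which scout collapsed because this auditor moved this photograph because Ida labeled the panel last month.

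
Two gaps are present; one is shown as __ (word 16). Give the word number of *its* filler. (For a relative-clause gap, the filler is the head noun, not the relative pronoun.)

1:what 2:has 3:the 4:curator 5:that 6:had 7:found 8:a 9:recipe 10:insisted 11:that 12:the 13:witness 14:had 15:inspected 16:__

The marked gap is the direct object of "inspected".
Its filler is the fronted wh-phrase "what", at word 1.
(The other dependency links word 4 to a gap after word 5.)

1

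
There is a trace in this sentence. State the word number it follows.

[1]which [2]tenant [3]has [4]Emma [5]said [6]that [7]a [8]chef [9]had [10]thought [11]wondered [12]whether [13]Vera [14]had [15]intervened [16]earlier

10

The displaced element is "which tenant" (word 2).
It is linked across 2 clause boundaries (that → Ø).
It functions as the subject of "wondered", so the gap sits immediately after word 10 ("thought").
Base order: Emma has said that a chef had thought that which tenant wondered whether Vera had intervened earlier.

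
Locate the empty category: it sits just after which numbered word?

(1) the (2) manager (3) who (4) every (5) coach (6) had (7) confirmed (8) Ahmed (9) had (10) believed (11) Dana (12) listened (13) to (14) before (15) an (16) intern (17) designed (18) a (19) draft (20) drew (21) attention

The displaced element is "the manager" (word 2).
It is linked across 2 clause boundaries (Ø → Ø).
It functions as the object of the preposition "to" of "listened", so the gap sits immediately after word 13 ("to").
Base order: Every coach had confirmed Ahmed had believed Dana listened to the manager before an intern designed a draft.

13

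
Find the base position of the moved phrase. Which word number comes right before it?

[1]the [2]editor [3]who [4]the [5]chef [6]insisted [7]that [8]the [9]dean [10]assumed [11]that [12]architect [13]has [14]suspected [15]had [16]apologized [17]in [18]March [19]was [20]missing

The displaced element is "the editor" (word 2).
It is linked across 3 clause boundaries (that → Ø → Ø).
It functions as the subject of "apologized", so the gap sits immediately after word 14 ("suspected").
Base order: The chef insisted that the dean assumed that architect has suspected that the editor had apologized in March.

14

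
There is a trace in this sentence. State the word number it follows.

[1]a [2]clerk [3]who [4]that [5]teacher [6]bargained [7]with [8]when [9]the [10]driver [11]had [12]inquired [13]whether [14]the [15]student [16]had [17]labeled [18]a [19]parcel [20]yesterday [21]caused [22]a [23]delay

The displaced element is "a clerk" (word 2).
It functions as the object of the preposition "with" of "bargained", so the gap sits immediately after word 7 ("with").
Base order: That teacher bargained with a clerk when the driver had inquired whether the student had labeled a parcel yesterday.

7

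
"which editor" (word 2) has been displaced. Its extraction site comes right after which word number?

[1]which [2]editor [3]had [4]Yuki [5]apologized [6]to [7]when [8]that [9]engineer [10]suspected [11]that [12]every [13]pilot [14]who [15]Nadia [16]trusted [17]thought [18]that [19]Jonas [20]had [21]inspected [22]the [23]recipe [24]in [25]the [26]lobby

6

The displaced element is "which editor" (word 2).
It functions as the object of the preposition "to" of "apologized", so the gap sits immediately after word 6 ("to").
Base order: Yuki had apologized to which editor when that engineer suspected that every pilot who Nadia trusted thought that Jonas had inspected the recipe in the lobby.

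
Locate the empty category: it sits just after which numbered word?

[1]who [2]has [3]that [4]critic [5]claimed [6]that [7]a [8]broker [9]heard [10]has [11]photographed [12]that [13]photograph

9

The displaced element is "who" (word 1).
It is linked across 2 clause boundaries (that → Ø).
It functions as the subject of "photographed", so the gap sits immediately after word 9 ("heard").
Base order: That critic has claimed that a broker heard that who has photographed that photograph.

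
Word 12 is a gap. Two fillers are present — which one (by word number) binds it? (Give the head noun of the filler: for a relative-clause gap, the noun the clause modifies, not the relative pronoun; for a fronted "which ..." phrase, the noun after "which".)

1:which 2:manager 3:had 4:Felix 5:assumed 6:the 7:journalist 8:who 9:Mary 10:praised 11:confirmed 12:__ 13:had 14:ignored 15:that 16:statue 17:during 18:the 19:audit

2

The marked gap is the subject of "ignored".
Its filler is the fronted wh-phrase "which manager", at word 2.
(The other dependency links word 7 to a gap after word 10.)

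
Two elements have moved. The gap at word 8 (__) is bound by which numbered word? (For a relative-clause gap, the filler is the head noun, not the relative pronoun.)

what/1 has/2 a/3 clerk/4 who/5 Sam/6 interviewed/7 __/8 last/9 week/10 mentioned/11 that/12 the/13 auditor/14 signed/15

The marked gap is inside the relative clause, the direct object of "interviewed".
Its filler is the head noun "clerk" (via "who"), at word 4.
(The other dependency links word 1 to a gap after word 15.)

4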